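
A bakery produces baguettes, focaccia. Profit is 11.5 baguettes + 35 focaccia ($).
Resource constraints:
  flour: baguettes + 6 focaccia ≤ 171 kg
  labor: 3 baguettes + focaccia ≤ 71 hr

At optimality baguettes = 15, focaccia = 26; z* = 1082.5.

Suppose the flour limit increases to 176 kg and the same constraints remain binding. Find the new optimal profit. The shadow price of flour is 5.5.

Δb = 5, so new z* = 1082.5 + (5.5)·(5) = 1082.5 + 27.5 = 1110.

1110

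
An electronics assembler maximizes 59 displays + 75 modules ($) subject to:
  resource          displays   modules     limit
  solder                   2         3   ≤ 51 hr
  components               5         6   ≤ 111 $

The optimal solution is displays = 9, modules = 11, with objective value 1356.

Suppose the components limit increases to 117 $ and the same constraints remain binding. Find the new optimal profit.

1410

Both solder and components are binding at x*.
The binding rows give the dual system: 2·y_solder + 5·y_components = 59 and 3·y_solder + 6·y_components = 75.
This yields shadow prices y_solder = 7, y_components = 9.
Δz = y_components·Δb = 9 × (6) = 54, so new z* = 1356 + 54 = 1410.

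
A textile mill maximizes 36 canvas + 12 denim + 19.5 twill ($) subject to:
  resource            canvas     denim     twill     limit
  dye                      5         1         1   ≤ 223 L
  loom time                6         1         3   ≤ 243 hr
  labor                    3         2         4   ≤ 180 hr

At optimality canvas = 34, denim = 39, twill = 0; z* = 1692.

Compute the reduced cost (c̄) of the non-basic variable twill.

-8.5

Check each constraint at x*: dye 209/223 (slack 14); loom time 243/243 (tight); labor 180/180 (tight).
By complementary slackness, y = 0 for the non-binding constraint.
The binding rows give the dual system: 6·y_loom time + 3·y_labor = 36 and 1·y_loom time + 2·y_labor = 12.
→ y_loom time = 4 and y_labor = 4.
Reduced cost of twill: c₃ − yᵀa₃ = 19.5 − (4·3 + 4·4) = 19.5 − 28 = -8.5.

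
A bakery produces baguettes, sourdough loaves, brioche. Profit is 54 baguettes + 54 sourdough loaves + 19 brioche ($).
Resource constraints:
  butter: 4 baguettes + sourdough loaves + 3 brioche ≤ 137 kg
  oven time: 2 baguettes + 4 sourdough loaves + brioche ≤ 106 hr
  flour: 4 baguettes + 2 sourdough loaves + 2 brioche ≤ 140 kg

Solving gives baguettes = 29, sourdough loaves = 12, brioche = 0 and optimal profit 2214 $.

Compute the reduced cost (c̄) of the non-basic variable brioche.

-8

Binding: oven time and flour. Non-binding: butter (9 unused).
Since butter is not tight, its dual is 0.
The binding rows give the dual system: 2·y_oven time + 4·y_flour = 54 and 4·y_oven time + 2·y_flour = 54.
This yields shadow prices y_oven time = 9, y_flour = 9.
Reduced cost of brioche: c₃ − yᵀa₃ = 19 − (9·1 + 9·2) = 19 − 27 = -8.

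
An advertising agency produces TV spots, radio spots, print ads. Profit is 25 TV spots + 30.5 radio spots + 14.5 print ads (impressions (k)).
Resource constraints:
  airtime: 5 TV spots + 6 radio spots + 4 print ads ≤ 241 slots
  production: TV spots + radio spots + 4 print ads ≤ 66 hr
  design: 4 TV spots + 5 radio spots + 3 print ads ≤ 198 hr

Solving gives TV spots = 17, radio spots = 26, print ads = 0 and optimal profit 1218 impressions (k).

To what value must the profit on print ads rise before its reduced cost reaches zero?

19.5

Binding: airtime and design. Non-binding: production (23 unused).
Slack constraints have shadow price 0 (complementary slackness).
The binding rows give the dual system: 5·y_airtime + 4·y_design = 25 and 6·y_airtime + 5·y_design = 30.5.
→ y_airtime = 3 and y_design = 2.5.
print ads enters the basis when its profit ≥ yᵀa₃ = 3·4 + 2.5·3 = 19.5.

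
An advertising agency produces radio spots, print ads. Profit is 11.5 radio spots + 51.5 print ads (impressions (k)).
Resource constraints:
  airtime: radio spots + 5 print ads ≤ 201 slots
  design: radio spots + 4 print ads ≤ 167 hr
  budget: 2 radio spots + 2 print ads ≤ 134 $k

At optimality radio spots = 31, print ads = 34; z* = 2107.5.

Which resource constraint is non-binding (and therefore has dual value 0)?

airtime: 201/201 (binding)
design: 167/167 (binding)
budget: 130/134 (slack 4)
By complementary slackness, a constraint with positive slack has shadow price 0 → budget.

budget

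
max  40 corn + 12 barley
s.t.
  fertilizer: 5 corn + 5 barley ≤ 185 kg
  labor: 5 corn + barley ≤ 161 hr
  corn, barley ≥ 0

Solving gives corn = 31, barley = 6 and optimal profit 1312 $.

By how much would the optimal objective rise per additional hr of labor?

7

At the optimum: fertilizer uses 185 of 185 (binding); labor uses 161 of 161 (binding).
Dual feasibility on the basic columns requires 5·y_fertilizer + 5·y_labor = 40, 5·y_fertilizer + 1·y_labor = 12.
Solving: y_fertilizer = 1, y_labor = 7.
Shadow price of labor = 7.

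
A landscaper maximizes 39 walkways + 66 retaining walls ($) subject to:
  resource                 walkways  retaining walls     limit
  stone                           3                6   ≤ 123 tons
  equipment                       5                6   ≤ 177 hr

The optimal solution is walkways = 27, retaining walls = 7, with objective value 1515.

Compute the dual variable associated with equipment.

3

Both stone and equipment are binding at x*.
Dual feasibility on the basic columns requires 3·y_stone + 5·y_equipment = 39, 6·y_stone + 6·y_equipment = 66.
Solving: y_stone = 8, y_equipment = 3.
Shadow price of equipment = 3.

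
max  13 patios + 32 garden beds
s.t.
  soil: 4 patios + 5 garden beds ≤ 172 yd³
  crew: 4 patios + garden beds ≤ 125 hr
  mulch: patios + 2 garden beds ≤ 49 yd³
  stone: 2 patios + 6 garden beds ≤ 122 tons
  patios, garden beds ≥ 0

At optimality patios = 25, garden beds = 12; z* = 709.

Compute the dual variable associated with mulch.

7

Binding: mulch and stone. Non-binding: soil (12 unused), crew (13 unused).
Since soil, crew are not tight, their duals are 0.
From A_Bᵀ y = c: 1·y_mulch + 2·y_stone = 13; 2·y_mulch + 6·y_stone = 32.
→ y_mulch = 7 and y_stone = 3.
Shadow price of mulch = 7.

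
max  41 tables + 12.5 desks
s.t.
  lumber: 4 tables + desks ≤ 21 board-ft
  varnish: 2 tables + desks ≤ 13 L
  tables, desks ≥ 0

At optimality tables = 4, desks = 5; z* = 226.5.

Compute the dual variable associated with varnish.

4.5

Both lumber and varnish are binding at x*.
Dual feasibility on the basic columns requires 4·y_lumber + 2·y_varnish = 41, 1·y_lumber + 1·y_varnish = 12.5.
Solving: y_lumber = 8, y_varnish = 4.5.
Shadow price of varnish = 4.5.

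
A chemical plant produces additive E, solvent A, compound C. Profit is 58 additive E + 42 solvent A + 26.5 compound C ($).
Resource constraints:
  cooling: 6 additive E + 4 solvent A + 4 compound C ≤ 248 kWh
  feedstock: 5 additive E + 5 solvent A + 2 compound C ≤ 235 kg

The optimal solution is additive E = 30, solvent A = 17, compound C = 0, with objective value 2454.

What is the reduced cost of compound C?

-9.5

Both cooling and feedstock are binding at x*.
The binding rows give the dual system: 6·y_cooling + 5·y_feedstock = 58 and 4·y_cooling + 5·y_feedstock = 42.
This yields shadow prices y_cooling = 8, y_feedstock = 2.
Reduced cost of compound C: c₃ − yᵀa₃ = 26.5 − (8·4 + 2·2) = 26.5 − 36 = -9.5.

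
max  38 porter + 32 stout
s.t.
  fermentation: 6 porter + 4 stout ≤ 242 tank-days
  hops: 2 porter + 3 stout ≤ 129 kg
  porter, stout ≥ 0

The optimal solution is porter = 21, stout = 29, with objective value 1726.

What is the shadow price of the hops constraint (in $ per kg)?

At the optimum: fermentation uses 242 of 242 (binding); hops uses 129 of 129 (binding).
Dual feasibility on the basic columns requires 6·y_fermentation + 2·y_hops = 38, 4·y_fermentation + 3·y_hops = 32.
This yields shadow prices y_fermentation = 5, y_hops = 4.
Shadow price of hops = 4.

4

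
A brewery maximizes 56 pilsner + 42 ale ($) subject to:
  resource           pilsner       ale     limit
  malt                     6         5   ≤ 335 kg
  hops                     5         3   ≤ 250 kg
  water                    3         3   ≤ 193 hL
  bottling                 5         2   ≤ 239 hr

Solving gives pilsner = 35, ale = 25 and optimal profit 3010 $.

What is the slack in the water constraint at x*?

water used = 3·35 + 3·25 = 180; slack = 193 − 180 = 13.

13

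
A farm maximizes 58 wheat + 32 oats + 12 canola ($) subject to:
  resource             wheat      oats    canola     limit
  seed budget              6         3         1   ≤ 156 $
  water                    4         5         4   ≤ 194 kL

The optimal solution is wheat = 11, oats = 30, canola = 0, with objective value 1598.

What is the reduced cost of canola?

-1

Check each constraint at x*: seed budget 156/156 (tight); water 194/194 (tight).
Dual feasibility on the basic columns requires 6·y_seed budget + 4·y_water = 58, 3·y_seed budget + 5·y_water = 32.
→ y_seed budget = 9 and y_water = 1.
Reduced cost of canola: c₃ − yᵀa₃ = 12 − (9·1 + 1·4) = 12 − 13 = -1.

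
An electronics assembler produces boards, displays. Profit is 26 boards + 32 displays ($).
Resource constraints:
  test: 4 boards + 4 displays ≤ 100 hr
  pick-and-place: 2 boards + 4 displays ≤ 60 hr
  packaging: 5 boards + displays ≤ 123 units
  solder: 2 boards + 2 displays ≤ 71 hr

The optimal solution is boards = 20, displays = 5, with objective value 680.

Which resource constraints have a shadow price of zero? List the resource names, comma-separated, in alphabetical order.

packaging, solder

test: 100/100 (binding)
pick-and-place: 60/60 (binding)
packaging: 105/123 (slack 18)
solder: 50/71 (slack 21)
By complementary slackness, a constraint with positive slack has shadow price 0 → packaging, solder.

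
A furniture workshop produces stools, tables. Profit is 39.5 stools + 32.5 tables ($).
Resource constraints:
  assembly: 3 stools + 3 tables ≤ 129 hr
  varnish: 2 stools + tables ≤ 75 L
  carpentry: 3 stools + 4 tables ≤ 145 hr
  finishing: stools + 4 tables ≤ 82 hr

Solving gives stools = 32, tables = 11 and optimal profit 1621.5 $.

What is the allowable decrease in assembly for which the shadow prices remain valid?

16.5

Binding constraints: assembly, varnish. The basis is B = [[3,3],[2,1]] with det -3.
Per unit decrease in assembly, x* moves by d = (0.3333, -0.6667).
The basis stays optimal until tables reaches 0; allowable decrease = 16.5 hr.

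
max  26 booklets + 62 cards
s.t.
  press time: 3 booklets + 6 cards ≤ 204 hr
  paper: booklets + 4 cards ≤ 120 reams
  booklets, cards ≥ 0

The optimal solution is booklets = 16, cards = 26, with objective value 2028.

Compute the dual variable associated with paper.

Check each constraint at x*: press time 204/204 (tight); paper 120/120 (tight).
Dual feasibility on the basic columns requires 3·y_press time + 1·y_paper = 26, 6·y_press time + 4·y_paper = 62.
→ y_press time = 7 and y_paper = 5.
Shadow price of paper = 5.

5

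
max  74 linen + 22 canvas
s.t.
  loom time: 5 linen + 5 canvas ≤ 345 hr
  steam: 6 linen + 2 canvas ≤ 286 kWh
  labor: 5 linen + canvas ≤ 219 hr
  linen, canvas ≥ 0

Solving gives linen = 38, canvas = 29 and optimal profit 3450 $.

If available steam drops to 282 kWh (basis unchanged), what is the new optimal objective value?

Binding: steam and labor. Non-binding: loom time (10 unused).
Slack constraints have shadow price 0 (complementary slackness).
From A_Bᵀ y = c: 6·y_steam + 5·y_labor = 74; 2·y_steam + 1·y_labor = 22.
Solving: y_steam = 9, y_labor = 4.
Δz = y_steam·Δb = 9 × (-4) = -36, so new z* = 3450 − 36 = 3414.

3414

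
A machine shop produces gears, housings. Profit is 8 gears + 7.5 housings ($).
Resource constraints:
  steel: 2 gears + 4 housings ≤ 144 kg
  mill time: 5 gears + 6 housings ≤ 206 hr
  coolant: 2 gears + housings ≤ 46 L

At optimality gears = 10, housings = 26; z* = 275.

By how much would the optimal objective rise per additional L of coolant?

1.5

Binding: mill time and coolant. Non-binding: steel (20 unused).
Slack constraints have shadow price 0 (complementary slackness).
The binding rows give the dual system: 5·y_mill time + 2·y_coolant = 8 and 6·y_mill time + 1·y_coolant = 7.5.
This yields shadow prices y_mill time = 1, y_coolant = 1.5.
Shadow price of coolant = 1.5.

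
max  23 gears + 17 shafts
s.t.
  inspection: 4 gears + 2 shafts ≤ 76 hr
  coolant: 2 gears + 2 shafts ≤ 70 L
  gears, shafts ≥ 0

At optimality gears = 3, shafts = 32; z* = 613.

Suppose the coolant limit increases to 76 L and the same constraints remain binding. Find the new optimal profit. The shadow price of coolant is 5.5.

646

Δb = 6, so new z* = 613 + (5.5)·(6) = 613 + 33 = 646.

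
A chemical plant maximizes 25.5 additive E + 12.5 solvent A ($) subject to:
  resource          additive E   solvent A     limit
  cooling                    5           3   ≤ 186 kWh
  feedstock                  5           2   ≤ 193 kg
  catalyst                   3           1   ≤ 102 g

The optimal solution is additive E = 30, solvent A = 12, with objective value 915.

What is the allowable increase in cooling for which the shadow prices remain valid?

Binding constraints: cooling, catalyst. The basis is B = [[5,3],[3,1]] with det -4.
Per unit increase in cooling, x* moves by d = (-0.25, 0.75).
The basis stays optimal until feedstock becomes binding; allowable increase = 76 kWh.

76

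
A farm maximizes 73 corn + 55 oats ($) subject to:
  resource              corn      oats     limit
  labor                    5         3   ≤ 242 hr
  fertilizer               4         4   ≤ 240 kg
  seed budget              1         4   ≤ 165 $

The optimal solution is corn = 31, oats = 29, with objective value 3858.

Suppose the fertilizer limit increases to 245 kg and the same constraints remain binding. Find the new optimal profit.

At the optimum: labor uses 242 of 242 (binding); fertilizer uses 240 of 240 (binding); seed budget uses 147 of 165 (slack = 18).
Slack constraints have shadow price 0 (complementary slackness).
From A_Bᵀ y = c: 5·y_labor + 4·y_fertilizer = 73; 3·y_labor + 4·y_fertilizer = 55.
Solving: y_labor = 9, y_fertilizer = 7.
Δz = y_fertilizer·Δb = 7 × (5) = 35, so new z* = 3858 + 35 = 3893.

3893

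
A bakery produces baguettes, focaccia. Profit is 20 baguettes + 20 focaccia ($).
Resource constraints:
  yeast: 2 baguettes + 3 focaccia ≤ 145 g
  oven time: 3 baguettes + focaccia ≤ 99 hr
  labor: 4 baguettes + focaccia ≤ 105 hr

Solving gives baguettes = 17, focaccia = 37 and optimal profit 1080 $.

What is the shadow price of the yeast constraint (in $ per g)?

6

At the optimum: yeast uses 145 of 145 (binding); oven time uses 88 of 99 (slack = 11); labor uses 105 of 105 (binding).
Slack constraints have shadow price 0 (complementary slackness).
Dual feasibility on the basic columns requires 2·y_yeast + 4·y_labor = 20, 3·y_yeast + 1·y_labor = 20.
Solving: y_yeast = 6, y_labor = 2.
Shadow price of yeast = 6.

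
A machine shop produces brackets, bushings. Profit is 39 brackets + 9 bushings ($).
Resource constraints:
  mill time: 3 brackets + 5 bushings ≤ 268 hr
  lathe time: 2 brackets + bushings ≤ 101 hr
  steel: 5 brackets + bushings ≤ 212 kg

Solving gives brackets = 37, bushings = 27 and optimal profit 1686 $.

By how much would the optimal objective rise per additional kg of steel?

7

Binding: lathe time and steel. Non-binding: mill time (22 unused).
Slack constraints have shadow price 0 (complementary slackness).
Dual feasibility on the basic columns requires 2·y_lathe time + 5·y_steel = 39, 1·y_lathe time + 1·y_steel = 9.
Solving: y_lathe time = 2, y_steel = 7.
Shadow price of steel = 7.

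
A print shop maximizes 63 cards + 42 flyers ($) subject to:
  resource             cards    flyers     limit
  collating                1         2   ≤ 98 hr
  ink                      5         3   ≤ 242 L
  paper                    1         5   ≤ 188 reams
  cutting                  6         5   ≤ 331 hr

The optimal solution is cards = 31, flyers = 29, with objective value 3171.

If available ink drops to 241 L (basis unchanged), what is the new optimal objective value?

Binding: ink and cutting. Non-binding: collating (9 unused), paper (12 unused).
Since collating, paper are not tight, their duals are 0.
From A_Bᵀ y = c: 5·y_ink + 6·y_cutting = 63; 3·y_ink + 5·y_cutting = 42.
→ y_ink = 9 and y_cutting = 3.
Δz = y_ink·Δb = 9 × (-1) = -9, so new z* = 3171 − 9 = 3162.

3162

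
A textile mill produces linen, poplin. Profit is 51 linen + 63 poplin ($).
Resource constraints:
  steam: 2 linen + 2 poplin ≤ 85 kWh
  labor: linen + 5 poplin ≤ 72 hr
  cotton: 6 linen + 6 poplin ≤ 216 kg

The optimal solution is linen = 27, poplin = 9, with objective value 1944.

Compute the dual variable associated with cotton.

8

At the optimum: steam uses 72 of 85 (slack = 13); labor uses 72 of 72 (binding); cotton uses 216 of 216 (binding).
Slack constraints have shadow price 0 (complementary slackness).
The binding rows give the dual system: 1·y_labor + 6·y_cotton = 51 and 5·y_labor + 6·y_cotton = 63.
This yields shadow prices y_labor = 3, y_cotton = 8.
Shadow price of cotton = 8.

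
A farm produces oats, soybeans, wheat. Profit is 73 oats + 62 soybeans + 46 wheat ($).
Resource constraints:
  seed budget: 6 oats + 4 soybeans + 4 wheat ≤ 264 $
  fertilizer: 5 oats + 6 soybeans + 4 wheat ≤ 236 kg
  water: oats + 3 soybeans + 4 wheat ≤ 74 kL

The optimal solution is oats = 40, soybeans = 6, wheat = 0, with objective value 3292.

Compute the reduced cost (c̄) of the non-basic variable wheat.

-6

Binding: seed budget and fertilizer. Non-binding: water (16 unused).
Slack constraints have shadow price 0 (complementary slackness).
The binding rows give the dual system: 6·y_seed budget + 5·y_fertilizer = 73 and 4·y_seed budget + 6·y_fertilizer = 62.
This yields shadow prices y_seed budget = 8, y_fertilizer = 5.
Reduced cost of wheat: c₃ − yᵀa₃ = 46 − (8·4 + 5·4) = 46 − 52 = -6.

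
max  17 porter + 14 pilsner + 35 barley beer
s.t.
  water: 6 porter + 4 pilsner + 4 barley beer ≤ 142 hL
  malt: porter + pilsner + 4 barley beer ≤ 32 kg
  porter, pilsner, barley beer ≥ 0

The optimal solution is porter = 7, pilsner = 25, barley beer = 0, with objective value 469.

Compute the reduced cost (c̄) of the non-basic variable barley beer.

-3

Check each constraint at x*: water 142/142 (tight); malt 32/32 (tight).
From A_Bᵀ y = c: 6·y_water + 1·y_malt = 17; 4·y_water + 1·y_malt = 14.
This yields shadow prices y_water = 1.5, y_malt = 8.
Reduced cost of barley beer: c₃ − yᵀa₃ = 35 − (1.5·4 + 8·4) = 35 − 38 = -3.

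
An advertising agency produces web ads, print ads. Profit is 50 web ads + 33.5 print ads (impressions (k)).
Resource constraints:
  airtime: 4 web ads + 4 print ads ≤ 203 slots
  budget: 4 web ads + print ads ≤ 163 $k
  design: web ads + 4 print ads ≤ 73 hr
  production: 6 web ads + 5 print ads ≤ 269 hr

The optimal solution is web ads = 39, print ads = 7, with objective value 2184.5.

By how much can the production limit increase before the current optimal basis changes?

Binding constraints: budget, production. The basis is B = [[4,1],[6,5]] with det 14.
Per unit increase in production, x* moves by d = (-0.0714, 0.2857).
The basis stays optimal until design becomes binding; allowable increase = 5.6 hr.

5.6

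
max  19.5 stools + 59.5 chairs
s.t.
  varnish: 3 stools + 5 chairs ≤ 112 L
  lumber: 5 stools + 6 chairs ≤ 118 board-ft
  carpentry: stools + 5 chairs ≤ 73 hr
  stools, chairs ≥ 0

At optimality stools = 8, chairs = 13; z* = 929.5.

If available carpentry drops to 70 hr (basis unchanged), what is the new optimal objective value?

901

Check each constraint at x*: varnish 89/112 (slack 23); lumber 118/118 (tight); carpentry 73/73 (tight).
Slack constraints have shadow price 0 (complementary slackness).
The binding rows give the dual system: 5·y_lumber + 1·y_carpentry = 19.5 and 6·y_lumber + 5·y_carpentry = 59.5.
This yields shadow prices y_lumber = 2, y_carpentry = 9.5.
Δz = y_carpentry·Δb = 9.5 × (-3) = -28.5, so new z* = 929.5 − 28.5 = 901.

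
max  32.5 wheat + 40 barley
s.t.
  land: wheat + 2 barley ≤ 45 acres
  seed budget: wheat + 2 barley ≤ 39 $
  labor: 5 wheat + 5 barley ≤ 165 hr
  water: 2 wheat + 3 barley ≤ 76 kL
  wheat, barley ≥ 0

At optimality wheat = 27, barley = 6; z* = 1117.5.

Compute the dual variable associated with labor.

Check each constraint at x*: land 39/45 (slack 6); seed budget 39/39 (tight); labor 165/165 (tight); water 72/76 (slack 4).
Slack constraints have shadow price 0 (complementary slackness).
The binding rows give the dual system: 1·y_seed budget + 5·y_labor = 32.5 and 2·y_seed budget + 5·y_labor = 40.
Solving: y_seed budget = 7.5, y_labor = 5.
Shadow price of labor = 5.

5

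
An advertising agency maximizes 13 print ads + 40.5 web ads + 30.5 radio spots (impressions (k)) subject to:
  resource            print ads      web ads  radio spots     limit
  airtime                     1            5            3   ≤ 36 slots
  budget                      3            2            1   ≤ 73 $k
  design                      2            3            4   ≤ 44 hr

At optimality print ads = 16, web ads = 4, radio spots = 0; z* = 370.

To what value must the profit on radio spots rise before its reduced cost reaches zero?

At the optimum: airtime uses 36 of 36 (binding); budget uses 56 of 73 (slack = 17); design uses 44 of 44 (binding).
By complementary slackness, y = 0 for the non-binding constraint.
The binding rows give the dual system: 1·y_airtime + 2·y_design = 13 and 5·y_airtime + 3·y_design = 40.5.
This yields shadow prices y_airtime = 6, y_design = 3.5.
radio spots enters the basis when its profit ≥ yᵀa₃ = 6·3 + 3.5·4 = 32.

32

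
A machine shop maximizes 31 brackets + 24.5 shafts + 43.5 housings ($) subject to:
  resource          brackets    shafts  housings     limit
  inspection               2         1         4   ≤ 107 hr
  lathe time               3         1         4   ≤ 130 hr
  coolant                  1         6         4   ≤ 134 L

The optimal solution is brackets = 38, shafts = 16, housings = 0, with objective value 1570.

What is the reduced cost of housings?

Binding: lathe time and coolant. Non-binding: inspection (15 unused).
Since inspection is not tight, its dual is 0.
The binding rows give the dual system: 3·y_lathe time + 1·y_coolant = 31 and 1·y_lathe time + 6·y_coolant = 24.5.
This yields shadow prices y_lathe time = 9.5, y_coolant = 2.5.
Reduced cost of housings: c₃ − yᵀa₃ = 43.5 − (9.5·4 + 2.5·4) = 43.5 − 48 = -4.5.

-4.5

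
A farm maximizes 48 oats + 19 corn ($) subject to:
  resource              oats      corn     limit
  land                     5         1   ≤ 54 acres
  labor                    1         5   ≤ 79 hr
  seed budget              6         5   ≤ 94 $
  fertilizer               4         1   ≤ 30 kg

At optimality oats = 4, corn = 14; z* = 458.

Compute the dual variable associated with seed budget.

2

Check each constraint at x*: land 34/54 (slack 20); labor 74/79 (slack 5); seed budget 94/94 (tight); fertilizer 30/30 (tight).
Slack constraints have shadow price 0 (complementary slackness).
Dual feasibility on the basic columns requires 6·y_seed budget + 4·y_fertilizer = 48, 5·y_seed budget + 1·y_fertilizer = 19.
Solving: y_seed budget = 2, y_fertilizer = 9.
Shadow price of seed budget = 2.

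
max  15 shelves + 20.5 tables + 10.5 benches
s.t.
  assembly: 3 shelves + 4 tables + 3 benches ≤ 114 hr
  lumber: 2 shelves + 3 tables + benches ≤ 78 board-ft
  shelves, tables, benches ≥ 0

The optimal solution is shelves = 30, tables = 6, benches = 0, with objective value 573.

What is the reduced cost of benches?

Check each constraint at x*: assembly 114/114 (tight); lumber 78/78 (tight).
From A_Bᵀ y = c: 3·y_assembly + 2·y_lumber = 15; 4·y_assembly + 3·y_lumber = 20.5.
→ y_assembly = 4 and y_lumber = 1.5.
Reduced cost of benches: c₃ − yᵀa₃ = 10.5 − (4·3 + 1.5·1) = 10.5 − 13.5 = -3.

-3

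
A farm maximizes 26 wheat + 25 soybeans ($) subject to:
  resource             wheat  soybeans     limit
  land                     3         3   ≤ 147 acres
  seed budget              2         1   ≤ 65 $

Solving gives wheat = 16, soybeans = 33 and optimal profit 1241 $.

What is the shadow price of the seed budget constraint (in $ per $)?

Both land and seed budget are binding at x*.
The binding rows give the dual system: 3·y_land + 2·y_seed budget = 26 and 3·y_land + 1·y_seed budget = 25.
Solving: y_land = 8, y_seed budget = 1.
Shadow price of seed budget = 1.

1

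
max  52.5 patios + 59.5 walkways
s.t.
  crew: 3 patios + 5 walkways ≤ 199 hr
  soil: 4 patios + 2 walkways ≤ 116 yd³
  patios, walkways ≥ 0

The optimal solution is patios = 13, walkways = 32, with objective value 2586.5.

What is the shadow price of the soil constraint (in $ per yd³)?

Both crew and soil are binding at x*.
From A_Bᵀ y = c: 3·y_crew + 4·y_soil = 52.5; 5·y_crew + 2·y_soil = 59.5.
→ y_crew = 9.5 and y_soil = 6.
Shadow price of soil = 6.

6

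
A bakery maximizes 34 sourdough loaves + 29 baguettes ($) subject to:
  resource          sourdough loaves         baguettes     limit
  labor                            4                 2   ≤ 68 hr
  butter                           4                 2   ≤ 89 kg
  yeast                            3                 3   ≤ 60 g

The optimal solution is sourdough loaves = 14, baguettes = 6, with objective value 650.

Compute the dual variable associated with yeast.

8

At the optimum: labor uses 68 of 68 (binding); butter uses 68 of 89 (slack = 21); yeast uses 60 of 60 (binding).
Slack constraints have shadow price 0 (complementary slackness).
From A_Bᵀ y = c: 4·y_labor + 3·y_yeast = 34; 2·y_labor + 3·y_yeast = 29.
→ y_labor = 2.5 and y_yeast = 8.
Shadow price of yeast = 8.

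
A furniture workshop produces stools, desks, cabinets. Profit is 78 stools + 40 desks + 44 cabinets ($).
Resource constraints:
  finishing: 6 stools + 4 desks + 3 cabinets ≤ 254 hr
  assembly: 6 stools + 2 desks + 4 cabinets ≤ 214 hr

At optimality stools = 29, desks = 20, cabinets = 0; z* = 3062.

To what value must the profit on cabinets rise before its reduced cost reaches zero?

Check each constraint at x*: finishing 254/254 (tight); assembly 214/214 (tight).
Dual feasibility on the basic columns requires 6·y_finishing + 6·y_assembly = 78, 4·y_finishing + 2·y_assembly = 40.
→ y_finishing = 7 and y_assembly = 6.
cabinets enters the basis when its profit ≥ yᵀa₃ = 7·3 + 6·4 = 45.

45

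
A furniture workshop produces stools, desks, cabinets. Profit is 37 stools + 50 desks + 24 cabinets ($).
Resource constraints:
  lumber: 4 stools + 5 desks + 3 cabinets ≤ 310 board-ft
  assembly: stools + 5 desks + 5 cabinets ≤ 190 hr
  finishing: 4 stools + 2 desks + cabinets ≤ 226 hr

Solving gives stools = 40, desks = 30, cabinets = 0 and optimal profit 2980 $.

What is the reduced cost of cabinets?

-8

Binding: lumber and assembly. Non-binding: finishing (6 unused).
Slack constraints have shadow price 0 (complementary slackness).
Dual feasibility on the basic columns requires 4·y_lumber + 1·y_assembly = 37, 5·y_lumber + 5·y_assembly = 50.
→ y_lumber = 9 and y_assembly = 1.
Reduced cost of cabinets: c₃ − yᵀa₃ = 24 − (9·3 + 1·5) = 24 − 32 = -8.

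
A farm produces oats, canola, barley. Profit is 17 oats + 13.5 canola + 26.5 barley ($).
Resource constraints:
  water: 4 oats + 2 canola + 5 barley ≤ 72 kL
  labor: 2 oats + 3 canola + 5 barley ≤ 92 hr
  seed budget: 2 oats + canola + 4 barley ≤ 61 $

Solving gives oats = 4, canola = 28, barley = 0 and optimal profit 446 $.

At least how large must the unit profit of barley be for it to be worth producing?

27.5

At the optimum: water uses 72 of 72 (binding); labor uses 92 of 92 (binding); seed budget uses 36 of 61 (slack = 25).
By complementary slackness, y = 0 for the non-binding constraint.
From A_Bᵀ y = c: 4·y_water + 2·y_labor = 17; 2·y_water + 3·y_labor = 13.5.
This yields shadow prices y_water = 3, y_labor = 2.5.
barley enters the basis when its profit ≥ yᵀa₃ = 3·5 + 2.5·5 = 27.5.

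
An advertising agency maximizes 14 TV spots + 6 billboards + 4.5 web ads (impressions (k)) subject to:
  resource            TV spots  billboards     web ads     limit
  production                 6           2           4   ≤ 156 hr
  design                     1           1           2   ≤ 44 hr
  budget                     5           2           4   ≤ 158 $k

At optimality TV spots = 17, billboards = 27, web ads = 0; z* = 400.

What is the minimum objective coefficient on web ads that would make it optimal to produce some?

12

Binding: production and design. Non-binding: budget (19 unused).
Slack constraints have shadow price 0 (complementary slackness).
From A_Bᵀ y = c: 6·y_production + 1·y_design = 14; 2·y_production + 1·y_design = 6.
This yields shadow prices y_production = 2, y_design = 2.
web ads enters the basis when its profit ≥ yᵀa₃ = 2·4 + 2·2 = 12.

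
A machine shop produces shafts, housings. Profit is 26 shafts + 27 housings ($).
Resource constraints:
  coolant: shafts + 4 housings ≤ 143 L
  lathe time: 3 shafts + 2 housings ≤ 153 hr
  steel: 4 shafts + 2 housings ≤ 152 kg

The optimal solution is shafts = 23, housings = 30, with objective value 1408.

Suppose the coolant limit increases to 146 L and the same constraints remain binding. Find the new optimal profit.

Check each constraint at x*: coolant 143/143 (tight); lathe time 129/153 (slack 24); steel 152/152 (tight).
By complementary slackness, y = 0 for the non-binding constraint.
From A_Bᵀ y = c: 1·y_coolant + 4·y_steel = 26; 4·y_coolant + 2·y_steel = 27.
Solving: y_coolant = 4, y_steel = 5.5.
Δz = y_coolant·Δb = 4 × (3) = 12, so new z* = 1408 + 12 = 1420.

1420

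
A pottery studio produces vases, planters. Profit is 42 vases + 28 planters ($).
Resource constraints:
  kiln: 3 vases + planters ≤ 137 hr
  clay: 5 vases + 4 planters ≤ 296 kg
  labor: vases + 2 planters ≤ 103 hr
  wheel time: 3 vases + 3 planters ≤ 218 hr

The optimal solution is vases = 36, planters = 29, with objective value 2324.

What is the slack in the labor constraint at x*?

9

labor used = 1·36 + 2·29 = 94; slack = 103 − 94 = 9.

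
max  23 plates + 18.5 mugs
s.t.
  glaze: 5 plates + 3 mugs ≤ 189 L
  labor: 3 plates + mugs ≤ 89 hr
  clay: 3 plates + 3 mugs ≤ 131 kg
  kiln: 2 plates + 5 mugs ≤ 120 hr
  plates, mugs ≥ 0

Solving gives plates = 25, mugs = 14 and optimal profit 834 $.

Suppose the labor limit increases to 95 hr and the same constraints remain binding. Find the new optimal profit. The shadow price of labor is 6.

Δb = 6, so new z* = 834 + (6)·(6) = 834 + 36 = 870.

870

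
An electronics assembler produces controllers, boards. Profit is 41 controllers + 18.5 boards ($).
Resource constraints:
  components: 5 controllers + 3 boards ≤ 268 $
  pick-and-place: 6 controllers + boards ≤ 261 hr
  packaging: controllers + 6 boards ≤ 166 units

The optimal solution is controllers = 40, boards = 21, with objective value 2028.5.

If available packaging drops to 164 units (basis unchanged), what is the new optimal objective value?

2024.5

Check each constraint at x*: components 263/268 (slack 5); pick-and-place 261/261 (tight); packaging 166/166 (tight).
Since components is not tight, its dual is 0.
Dual feasibility on the basic columns requires 6·y_pick-and-place + 1·y_packaging = 41, 1·y_pick-and-place + 6·y_packaging = 18.5.
Solving: y_pick-and-place = 6.5, y_packaging = 2.
Δz = y_packaging·Δb = 2 × (-2) = -4, so new z* = 2028.5 − 4 = 2024.5.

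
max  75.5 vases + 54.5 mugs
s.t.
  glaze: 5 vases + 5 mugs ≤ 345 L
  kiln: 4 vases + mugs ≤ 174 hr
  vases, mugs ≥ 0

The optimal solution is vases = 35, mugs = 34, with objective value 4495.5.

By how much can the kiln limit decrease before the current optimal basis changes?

Binding constraints: glaze, kiln. The basis is B = [[5,5],[4,1]] with det -15.
Per unit decrease in kiln, x* moves by d = (-0.3333, 0.3333).
The basis stays optimal until vases reaches 0; allowable decrease = 105 hr.

105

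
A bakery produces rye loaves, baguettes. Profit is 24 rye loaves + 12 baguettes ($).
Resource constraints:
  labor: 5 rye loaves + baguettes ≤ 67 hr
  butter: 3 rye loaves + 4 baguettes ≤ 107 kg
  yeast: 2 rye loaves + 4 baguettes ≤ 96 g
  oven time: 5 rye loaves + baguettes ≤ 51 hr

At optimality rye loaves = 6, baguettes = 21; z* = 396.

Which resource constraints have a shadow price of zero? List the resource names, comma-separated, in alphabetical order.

butter, labor

labor: 51/67 (slack 16)
butter: 102/107 (slack 5)
yeast: 96/96 (binding)
oven time: 51/51 (binding)
By complementary slackness, a constraint with positive slack has shadow price 0 → butter, labor.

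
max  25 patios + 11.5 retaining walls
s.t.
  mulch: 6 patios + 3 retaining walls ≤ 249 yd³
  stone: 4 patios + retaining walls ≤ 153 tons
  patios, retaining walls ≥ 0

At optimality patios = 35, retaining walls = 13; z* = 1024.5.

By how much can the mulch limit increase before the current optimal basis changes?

Binding constraints: mulch, stone. The basis is B = [[6,3],[4,1]] with det -6.
Per unit increase in mulch, x* moves by d = (-0.1667, 0.6667).
The basis stays optimal until patios reaches 0; allowable increase = 210 yd³.

210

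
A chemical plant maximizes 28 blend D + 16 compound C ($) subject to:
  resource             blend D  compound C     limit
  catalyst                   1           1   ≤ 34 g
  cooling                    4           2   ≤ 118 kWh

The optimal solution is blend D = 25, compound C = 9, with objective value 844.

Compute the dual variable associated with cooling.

Both catalyst and cooling are binding at x*.
The binding rows give the dual system: 1·y_catalyst + 4·y_cooling = 28 and 1·y_catalyst + 2·y_cooling = 16.
This yields shadow prices y_catalyst = 4, y_cooling = 6.
Shadow price of cooling = 6.

6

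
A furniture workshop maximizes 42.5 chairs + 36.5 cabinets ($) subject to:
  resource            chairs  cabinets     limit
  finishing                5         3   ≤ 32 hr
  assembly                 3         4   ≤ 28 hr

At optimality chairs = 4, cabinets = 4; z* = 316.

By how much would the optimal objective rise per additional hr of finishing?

Check each constraint at x*: finishing 32/32 (tight); assembly 28/28 (tight).
Dual feasibility on the basic columns requires 5·y_finishing + 3·y_assembly = 42.5, 3·y_finishing + 4·y_assembly = 36.5.
This yields shadow prices y_finishing = 5.5, y_assembly = 5.
Shadow price of finishing = 5.5.

5.5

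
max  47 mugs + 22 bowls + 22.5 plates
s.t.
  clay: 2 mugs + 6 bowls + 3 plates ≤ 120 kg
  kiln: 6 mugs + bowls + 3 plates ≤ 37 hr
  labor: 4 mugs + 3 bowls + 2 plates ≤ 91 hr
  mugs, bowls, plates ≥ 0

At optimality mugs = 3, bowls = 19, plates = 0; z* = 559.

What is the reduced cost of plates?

At the optimum: clay uses 120 of 120 (binding); kiln uses 37 of 37 (binding); labor uses 69 of 91 (slack = 22).
Since labor is not tight, its dual is 0.
The binding rows give the dual system: 2·y_clay + 6·y_kiln = 47 and 6·y_clay + 1·y_kiln = 22.
Solving: y_clay = 2.5, y_kiln = 7.
Reduced cost of plates: c₃ − yᵀa₃ = 22.5 − (2.5·3 + 7·3) = 22.5 − 28.5 = -6.

-6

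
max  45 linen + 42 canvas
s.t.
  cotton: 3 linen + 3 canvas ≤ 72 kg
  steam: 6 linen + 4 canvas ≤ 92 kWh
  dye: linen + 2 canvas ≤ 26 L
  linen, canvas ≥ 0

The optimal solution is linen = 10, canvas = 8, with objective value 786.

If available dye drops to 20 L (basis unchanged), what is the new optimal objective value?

Check each constraint at x*: cotton 54/72 (slack 18); steam 92/92 (tight); dye 26/26 (tight).
By complementary slackness, y = 0 for the non-binding constraint.
Dual feasibility on the basic columns requires 6·y_steam + 1·y_dye = 45, 4·y_steam + 2·y_dye = 42.
This yields shadow prices y_steam = 6, y_dye = 9.
Δz = y_dye·Δb = 9 × (-6) = -54, so new z* = 786 − 54 = 732.

732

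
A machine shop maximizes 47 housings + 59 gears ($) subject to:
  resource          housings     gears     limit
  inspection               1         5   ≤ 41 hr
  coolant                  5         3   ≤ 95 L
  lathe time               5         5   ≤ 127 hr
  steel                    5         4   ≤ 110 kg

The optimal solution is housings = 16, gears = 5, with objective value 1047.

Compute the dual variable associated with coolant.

Binding: inspection and coolant. Non-binding: lathe time (22 unused), steel (10 unused).
Slack constraints have shadow price 0 (complementary slackness).
From A_Bᵀ y = c: 1·y_inspection + 5·y_coolant = 47; 5·y_inspection + 3·y_coolant = 59.
This yields shadow prices y_inspection = 7, y_coolant = 8.
Shadow price of coolant = 8.

8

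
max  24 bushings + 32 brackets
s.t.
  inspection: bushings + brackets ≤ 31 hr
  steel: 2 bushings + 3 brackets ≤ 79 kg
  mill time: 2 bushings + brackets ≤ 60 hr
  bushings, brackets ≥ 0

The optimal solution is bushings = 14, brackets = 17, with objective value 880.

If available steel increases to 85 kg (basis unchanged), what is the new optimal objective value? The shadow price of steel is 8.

Δb = 6, so new z* = 880 + (8)·(6) = 880 + 48 = 928.

928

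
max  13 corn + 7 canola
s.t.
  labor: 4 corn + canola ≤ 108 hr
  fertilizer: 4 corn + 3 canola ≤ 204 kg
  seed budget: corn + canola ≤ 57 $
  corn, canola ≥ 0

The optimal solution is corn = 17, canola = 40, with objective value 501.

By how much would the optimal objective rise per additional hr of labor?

At the optimum: labor uses 108 of 108 (binding); fertilizer uses 188 of 204 (slack = 16); seed budget uses 57 of 57 (binding).
Since fertilizer is not tight, its dual is 0.
The binding rows give the dual system: 4·y_labor + 1·y_seed budget = 13 and 1·y_labor + 1·y_seed budget = 7.
Solving: y_labor = 2, y_seed budget = 5.
Shadow price of labor = 2.

2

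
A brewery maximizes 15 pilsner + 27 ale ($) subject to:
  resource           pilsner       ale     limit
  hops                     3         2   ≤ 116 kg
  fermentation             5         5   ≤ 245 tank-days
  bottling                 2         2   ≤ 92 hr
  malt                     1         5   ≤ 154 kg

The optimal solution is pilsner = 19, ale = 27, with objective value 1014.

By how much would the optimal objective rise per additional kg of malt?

At the optimum: hops uses 111 of 116 (slack = 5); fermentation uses 230 of 245 (slack = 15); bottling uses 92 of 92 (binding); malt uses 154 of 154 (binding).
Slack constraints have shadow price 0 (complementary slackness).
From A_Bᵀ y = c: 2·y_bottling + 1·y_malt = 15; 2·y_bottling + 5·y_malt = 27.
Solving: y_bottling = 6, y_malt = 3.
Shadow price of malt = 3.

3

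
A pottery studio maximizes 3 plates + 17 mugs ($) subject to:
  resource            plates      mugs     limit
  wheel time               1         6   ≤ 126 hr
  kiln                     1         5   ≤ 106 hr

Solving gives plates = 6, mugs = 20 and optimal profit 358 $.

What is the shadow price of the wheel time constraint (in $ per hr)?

At the optimum: wheel time uses 126 of 126 (binding); kiln uses 106 of 106 (binding).
From A_Bᵀ y = c: 1·y_wheel time + 1·y_kiln = 3; 6·y_wheel time + 5·y_kiln = 17.
This yields shadow prices y_wheel time = 2, y_kiln = 1.
Shadow price of wheel time = 2.

2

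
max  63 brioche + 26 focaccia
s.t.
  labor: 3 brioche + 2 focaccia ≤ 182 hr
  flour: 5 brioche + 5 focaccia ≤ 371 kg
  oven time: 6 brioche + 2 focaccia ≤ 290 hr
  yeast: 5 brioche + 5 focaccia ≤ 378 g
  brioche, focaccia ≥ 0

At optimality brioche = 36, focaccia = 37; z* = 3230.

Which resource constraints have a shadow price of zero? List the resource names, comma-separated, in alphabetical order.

flour, yeast

labor: 182/182 (binding)
flour: 365/371 (slack 6)
oven time: 290/290 (binding)
yeast: 365/378 (slack 13)
By complementary slackness, a constraint with positive slack has shadow price 0 → flour, yeast.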